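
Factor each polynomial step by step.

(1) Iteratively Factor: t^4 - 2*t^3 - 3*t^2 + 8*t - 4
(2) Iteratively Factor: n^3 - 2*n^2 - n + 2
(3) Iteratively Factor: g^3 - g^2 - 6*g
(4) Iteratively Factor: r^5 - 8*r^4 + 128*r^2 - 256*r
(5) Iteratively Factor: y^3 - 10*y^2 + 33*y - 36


(1) = (t - 2)*(t^3 - 3*t + 2) = (t - 2)*(t - 1)*(t^2 + t - 2) = (t - 2)*(t - 1)^2*(t + 2)
(2) = (n - 1)*(n^2 - n - 2) = (n - 1)*(n + 1)*(n - 2)
(3) = (g + 2)*(g^2 - 3*g) = (g - 3)*(g + 2)*(g)
(4) = (r - 4)*(r^4 - 4*r^3 - 16*r^2 + 64*r) = (r - 4)*(r + 4)*(r^3 - 8*r^2 + 16*r) = (r - 4)^2*(r + 4)*(r^2 - 4*r) = r*(r - 4)^2*(r + 4)*(r - 4)
(5) = (y - 4)*(y^2 - 6*y + 9) = (y - 4)*(y - 3)*(y - 3)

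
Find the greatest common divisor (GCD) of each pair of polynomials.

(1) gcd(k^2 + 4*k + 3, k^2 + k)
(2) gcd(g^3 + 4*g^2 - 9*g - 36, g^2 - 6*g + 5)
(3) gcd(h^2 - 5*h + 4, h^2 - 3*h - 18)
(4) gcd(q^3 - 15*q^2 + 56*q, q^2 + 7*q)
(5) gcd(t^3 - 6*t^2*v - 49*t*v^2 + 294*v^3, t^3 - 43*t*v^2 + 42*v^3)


(1) = gcd((k + 1)*(k + 3), k*(k + 1)) = k + 1
(2) = gcd((g - 3)*(g + 3)*(g + 4), (g - 5)*(g - 1)) = 1
(3) = gcd((h - 4)*(h - 1), (h - 6)*(h + 3)) = 1
(4) = q
(5) = t^2 + t*v - 42*v^2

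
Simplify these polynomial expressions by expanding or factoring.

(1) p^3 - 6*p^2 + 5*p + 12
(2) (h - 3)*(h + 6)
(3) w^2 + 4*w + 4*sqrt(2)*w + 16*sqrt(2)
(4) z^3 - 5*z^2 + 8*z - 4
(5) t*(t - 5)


(1) = (p - 4)*(p - 3)*(p + 1)
(2) = h^2 + 3*h - 18
(3) = (w + 4)*(w + 4*sqrt(2))
(4) = (z - 2)^2*(z - 1)
(5) = t^2 - 5*t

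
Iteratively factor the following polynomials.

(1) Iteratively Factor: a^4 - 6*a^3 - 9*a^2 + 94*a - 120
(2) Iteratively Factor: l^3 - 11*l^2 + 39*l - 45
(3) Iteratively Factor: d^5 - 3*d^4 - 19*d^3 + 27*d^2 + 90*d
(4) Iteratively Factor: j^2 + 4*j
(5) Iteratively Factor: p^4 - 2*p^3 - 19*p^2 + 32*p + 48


(1) = (a + 4)*(a^3 - 10*a^2 + 31*a - 30) = (a - 2)*(a + 4)*(a^2 - 8*a + 15) = (a - 3)*(a - 2)*(a + 4)*(a - 5)
(2) = (l - 3)*(l^2 - 8*l + 15) = (l - 5)*(l - 3)*(l - 3)
(3) = (d + 2)*(d^4 - 5*d^3 - 9*d^2 + 45*d) = d*(d + 2)*(d^3 - 5*d^2 - 9*d + 45) = d*(d + 2)*(d + 3)*(d^2 - 8*d + 15) = d*(d - 5)*(d + 2)*(d + 3)*(d - 3)
(4) = (j + 4)*(j)
(5) = (p - 3)*(p^3 + p^2 - 16*p - 16) = (p - 3)*(p + 4)*(p^2 - 3*p - 4) = (p - 4)*(p - 3)*(p + 4)*(p + 1)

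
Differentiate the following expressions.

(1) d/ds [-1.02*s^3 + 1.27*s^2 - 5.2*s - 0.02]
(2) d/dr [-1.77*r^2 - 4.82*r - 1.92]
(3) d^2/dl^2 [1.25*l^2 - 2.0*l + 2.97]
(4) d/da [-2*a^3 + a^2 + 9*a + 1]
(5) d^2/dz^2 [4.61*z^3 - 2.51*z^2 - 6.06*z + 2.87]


(1) = -3.06*s^2 + 2.54*s - 5.2
(2) = -3.54*r - 4.82
(3) = 2.50000000000000
(4) = -6*a^2 + 2*a + 9
(5) = 27.66*z - 5.02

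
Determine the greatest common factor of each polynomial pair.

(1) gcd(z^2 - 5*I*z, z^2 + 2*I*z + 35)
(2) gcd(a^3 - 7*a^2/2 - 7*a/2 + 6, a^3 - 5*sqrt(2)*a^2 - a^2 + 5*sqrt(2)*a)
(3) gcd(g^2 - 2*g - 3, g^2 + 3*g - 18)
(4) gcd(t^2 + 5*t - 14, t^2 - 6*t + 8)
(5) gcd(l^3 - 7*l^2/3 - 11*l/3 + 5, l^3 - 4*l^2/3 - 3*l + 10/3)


(1) = z - 5*I
(2) = a - 1
(3) = gcd((g - 3)*(g + 1), (g - 3)*(g + 6)) = g - 3
(4) = gcd((t - 2)*(t + 7), (t - 4)*(t - 2)) = t - 2
(5) = gcd((l - 3)*(l - 1)*(l + 5/3), (l - 2)*(l - 1)*(l + 5/3)) = l^2 + 2*l/3 - 5/3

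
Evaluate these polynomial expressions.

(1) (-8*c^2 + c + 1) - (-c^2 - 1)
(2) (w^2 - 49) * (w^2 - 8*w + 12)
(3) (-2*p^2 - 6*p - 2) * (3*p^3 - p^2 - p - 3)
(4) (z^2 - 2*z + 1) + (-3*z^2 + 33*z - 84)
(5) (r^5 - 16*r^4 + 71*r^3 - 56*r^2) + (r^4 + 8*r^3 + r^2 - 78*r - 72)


(1) = -7*c^2 + c + 2
(2) = w^4 - 8*w^3 - 37*w^2 + 392*w - 588
(3) = -6*p^5 - 16*p^4 + 2*p^3 + 14*p^2 + 20*p + 6
(4) = -2*z^2 + 31*z - 83
(5) = r^5 - 15*r^4 + 79*r^3 - 55*r^2 - 78*r - 72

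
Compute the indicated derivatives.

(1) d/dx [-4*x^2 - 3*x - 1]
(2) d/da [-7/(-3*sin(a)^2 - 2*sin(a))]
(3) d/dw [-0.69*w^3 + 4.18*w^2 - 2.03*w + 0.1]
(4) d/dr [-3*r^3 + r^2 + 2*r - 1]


(1) = -8*x - 3
(2) = -(42/tan(a) + 14*cos(a)/sin(a)^2)/(3*sin(a) + 2)^2
(3) = -2.07*w^2 + 8.36*w - 2.03
(4) = -9*r^2 + 2*r + 2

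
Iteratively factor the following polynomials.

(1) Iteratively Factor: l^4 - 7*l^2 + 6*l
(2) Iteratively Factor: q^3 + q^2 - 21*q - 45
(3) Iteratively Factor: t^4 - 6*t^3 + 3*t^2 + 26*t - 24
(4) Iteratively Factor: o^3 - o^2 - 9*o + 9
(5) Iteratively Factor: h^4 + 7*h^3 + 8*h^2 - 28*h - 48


(1) = (l + 3)*(l^3 - 3*l^2 + 2*l) = l*(l + 3)*(l^2 - 3*l + 2) = l*(l - 2)*(l + 3)*(l - 1)
(2) = (q + 3)*(q^2 - 2*q - 15) = (q - 5)*(q + 3)*(q + 3)
(3) = (t - 3)*(t^3 - 3*t^2 - 6*t + 8) = (t - 3)*(t - 1)*(t^2 - 2*t - 8) = (t - 4)*(t - 3)*(t - 1)*(t + 2)
(4) = (o + 3)*(o^2 - 4*o + 3) = (o - 3)*(o + 3)*(o - 1)
(5) = (h + 2)*(h^3 + 5*h^2 - 2*h - 24) = (h + 2)*(h + 4)*(h^2 + h - 6) = (h + 2)*(h + 3)*(h + 4)*(h - 2)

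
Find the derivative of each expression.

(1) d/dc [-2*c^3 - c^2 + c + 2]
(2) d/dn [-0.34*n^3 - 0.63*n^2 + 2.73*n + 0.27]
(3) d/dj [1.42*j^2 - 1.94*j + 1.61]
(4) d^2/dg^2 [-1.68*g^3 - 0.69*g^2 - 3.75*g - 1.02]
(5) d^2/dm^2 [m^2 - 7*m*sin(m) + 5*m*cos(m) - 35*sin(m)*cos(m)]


(1) = -6*c^2 - 2*c + 1
(2) = -1.02*n^2 - 1.26*n + 2.73
(3) = 2.84*j - 1.94
(4) = -10.08*g - 1.38
(5) = 7*m*sin(m) - 5*m*cos(m) - 10*sin(m) + 70*sin(2*m) - 14*cos(m) + 2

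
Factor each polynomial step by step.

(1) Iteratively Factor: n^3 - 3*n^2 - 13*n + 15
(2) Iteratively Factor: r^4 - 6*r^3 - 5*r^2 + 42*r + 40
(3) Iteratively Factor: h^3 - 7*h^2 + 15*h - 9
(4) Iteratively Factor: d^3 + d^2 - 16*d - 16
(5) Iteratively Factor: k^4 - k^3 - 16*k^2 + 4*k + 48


(1) = (n + 3)*(n^2 - 6*n + 5) = (n - 5)*(n + 3)*(n - 1)
(2) = (r - 5)*(r^3 - r^2 - 10*r - 8) = (r - 5)*(r + 2)*(r^2 - 3*r - 4) = (r - 5)*(r - 4)*(r + 2)*(r + 1)
(3) = (h - 1)*(h^2 - 6*h + 9) = (h - 3)*(h - 1)*(h - 3)
(4) = (d - 4)*(d^2 + 5*d + 4) = (d - 4)*(d + 4)*(d + 1)
(5) = (k - 2)*(k^3 + k^2 - 14*k - 24) = (k - 4)*(k - 2)*(k^2 + 5*k + 6) = (k - 4)*(k - 2)*(k + 3)*(k + 2)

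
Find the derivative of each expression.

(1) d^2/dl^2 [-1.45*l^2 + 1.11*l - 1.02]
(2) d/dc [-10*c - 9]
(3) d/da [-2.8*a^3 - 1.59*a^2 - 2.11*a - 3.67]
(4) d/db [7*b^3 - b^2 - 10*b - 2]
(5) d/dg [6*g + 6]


(1) = -2.90000000000000
(2) = -10
(3) = -8.4*a^2 - 3.18*a - 2.11
(4) = 21*b^2 - 2*b - 10
(5) = 6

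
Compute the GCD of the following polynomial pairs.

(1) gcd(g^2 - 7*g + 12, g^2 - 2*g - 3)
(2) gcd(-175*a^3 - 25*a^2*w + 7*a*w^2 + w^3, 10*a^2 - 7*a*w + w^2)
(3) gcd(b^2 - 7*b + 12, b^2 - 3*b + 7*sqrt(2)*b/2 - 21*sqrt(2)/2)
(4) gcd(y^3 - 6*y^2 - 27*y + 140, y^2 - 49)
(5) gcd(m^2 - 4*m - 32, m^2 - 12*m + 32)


(1) = gcd((g - 4)*(g - 3), (g - 3)*(g + 1)) = g - 3
(2) = -5*a + w
(3) = gcd((b - 4)*(b - 3), (b - 3)*(b + 7*sqrt(2)/2)) = b - 3
(4) = y - 7
(5) = m - 8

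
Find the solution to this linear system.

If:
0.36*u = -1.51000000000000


Then:
u = -4.19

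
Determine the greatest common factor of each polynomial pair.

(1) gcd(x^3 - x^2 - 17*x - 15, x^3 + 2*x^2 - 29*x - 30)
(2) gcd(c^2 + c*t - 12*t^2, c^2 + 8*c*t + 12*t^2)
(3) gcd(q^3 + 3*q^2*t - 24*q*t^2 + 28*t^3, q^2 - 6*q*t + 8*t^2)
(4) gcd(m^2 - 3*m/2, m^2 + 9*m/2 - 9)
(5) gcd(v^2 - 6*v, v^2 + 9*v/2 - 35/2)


(1) = x^2 - 4*x - 5
(2) = gcd((c - 3*t)*(c + 4*t), (c + 2*t)*(c + 6*t)) = 1
(3) = q - 2*t
(4) = gcd(m*(m - 3/2), (m - 3/2)*(m + 6)) = m - 3/2
(5) = gcd(v*(v - 6), (v - 5/2)*(v + 7)) = 1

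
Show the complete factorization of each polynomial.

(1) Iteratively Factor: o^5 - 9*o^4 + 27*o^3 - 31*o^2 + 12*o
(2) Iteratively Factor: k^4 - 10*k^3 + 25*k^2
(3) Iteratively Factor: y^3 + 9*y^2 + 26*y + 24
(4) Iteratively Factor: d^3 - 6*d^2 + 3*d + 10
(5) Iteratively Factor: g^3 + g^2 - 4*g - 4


(1) = (o - 3)*(o^4 - 6*o^3 + 9*o^2 - 4*o) = (o - 3)*(o - 1)*(o^3 - 5*o^2 + 4*o) = (o - 4)*(o - 3)*(o - 1)*(o^2 - o) = (o - 4)*(o - 3)*(o - 1)^2*(o)
(2) = (k - 5)*(k^3 - 5*k^2) = k*(k - 5)*(k^2 - 5*k) = k^2*(k - 5)*(k - 5)
(3) = (y + 2)*(y^2 + 7*y + 12) = (y + 2)*(y + 4)*(y + 3)
(4) = (d + 1)*(d^2 - 7*d + 10) = (d - 5)*(d + 1)*(d - 2)
(5) = (g - 2)*(g^2 + 3*g + 2) = (g - 2)*(g + 1)*(g + 2)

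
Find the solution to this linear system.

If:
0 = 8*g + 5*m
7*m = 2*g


Then:
g = 0
m = 0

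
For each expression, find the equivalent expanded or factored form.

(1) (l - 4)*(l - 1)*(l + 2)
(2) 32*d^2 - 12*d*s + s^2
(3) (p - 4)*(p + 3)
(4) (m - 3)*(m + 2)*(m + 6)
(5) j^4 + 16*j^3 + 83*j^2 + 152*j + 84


(1) = l^3 - 3*l^2 - 6*l + 8
(2) = (-8*d + s)*(-4*d + s)
(3) = p^2 - p - 12
(4) = m^3 + 5*m^2 - 12*m - 36
(5) = (j + 1)*(j + 2)*(j + 6)*(j + 7)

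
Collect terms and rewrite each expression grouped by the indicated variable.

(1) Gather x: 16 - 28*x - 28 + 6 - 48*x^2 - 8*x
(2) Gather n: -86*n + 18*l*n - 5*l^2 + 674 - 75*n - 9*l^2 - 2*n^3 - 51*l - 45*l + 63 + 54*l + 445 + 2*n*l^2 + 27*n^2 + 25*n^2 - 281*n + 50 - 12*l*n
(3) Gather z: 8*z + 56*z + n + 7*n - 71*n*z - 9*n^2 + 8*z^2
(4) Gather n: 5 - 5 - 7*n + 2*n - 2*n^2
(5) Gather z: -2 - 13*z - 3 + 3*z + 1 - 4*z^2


(1) = -48*x^2 - 36*x - 6
(2) = -14*l^2 - 42*l - 2*n^3 + 52*n^2 + n*(2*l^2 + 6*l - 442) + 1232
(3) = -9*n^2 + 8*n + 8*z^2 + z*(64 - 71*n)
(4) = -2*n^2 - 5*n
(5) = -4*z^2 - 10*z - 4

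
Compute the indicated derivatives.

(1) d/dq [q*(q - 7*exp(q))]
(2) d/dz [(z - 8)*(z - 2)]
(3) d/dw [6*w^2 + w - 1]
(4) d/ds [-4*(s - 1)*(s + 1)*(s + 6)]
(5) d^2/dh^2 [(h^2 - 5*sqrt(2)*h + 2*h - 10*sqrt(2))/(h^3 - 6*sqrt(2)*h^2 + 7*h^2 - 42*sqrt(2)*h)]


(1) = -q*(7*exp(q) - 1) + q - 7*exp(q)
(2) = 2*z - 10
(3) = 12*w + 1
(4) = -12*s^2 - 48*s + 4
(5) = 2*(h^6 - 15*sqrt(2)*h^5 + 6*h^5 - 75*sqrt(2)*h^4 + 222*h^4 - 955*sqrt(2)*h^3 + 1118*h^3 - 3630*sqrt(2)*h^2 + 7560*h^2 - 15120*sqrt(2)*h + 17640*h - 35280*sqrt(2))/(h^3*(h^6 - 18*sqrt(2)*h^5 + 21*h^5 - 378*sqrt(2)*h^4 + 363*h^4 - 3078*sqrt(2)*h^3 + 4879*h^3 - 15246*sqrt(2)*h^2 + 31752*h^2 - 63504*sqrt(2)*h + 74088*h - 148176*sqrt(2)))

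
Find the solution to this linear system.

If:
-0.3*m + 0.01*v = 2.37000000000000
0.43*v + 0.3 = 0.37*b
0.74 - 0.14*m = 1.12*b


Then:
b = 1.65
m = -7.88
v = 0.72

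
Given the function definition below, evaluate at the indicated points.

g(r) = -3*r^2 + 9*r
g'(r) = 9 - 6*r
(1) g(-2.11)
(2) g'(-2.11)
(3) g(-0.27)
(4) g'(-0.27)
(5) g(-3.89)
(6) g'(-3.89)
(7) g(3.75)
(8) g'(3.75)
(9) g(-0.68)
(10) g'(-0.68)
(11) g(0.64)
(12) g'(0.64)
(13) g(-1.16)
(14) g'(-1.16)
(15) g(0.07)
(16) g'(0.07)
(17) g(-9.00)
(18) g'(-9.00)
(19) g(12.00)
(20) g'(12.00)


(1) = -32.35
(2) = 21.66
(3) = -2.65
(4) = 10.62
(5) = -80.41
(6) = 32.34
(7) = -8.44
(8) = -13.50
(9) = -7.51
(10) = 13.08
(11) = 4.53
(12) = 5.16
(13) = -14.48
(14) = 15.96
(15) = 0.62
(16) = 8.58
(17) = -324.00
(18) = 63.00
(19) = -324.00
(20) = -63.00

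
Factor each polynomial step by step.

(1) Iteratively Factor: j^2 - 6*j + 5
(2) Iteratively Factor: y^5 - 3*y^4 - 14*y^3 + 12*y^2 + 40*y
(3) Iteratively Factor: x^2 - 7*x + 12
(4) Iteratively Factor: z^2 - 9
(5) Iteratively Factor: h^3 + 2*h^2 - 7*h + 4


(1) = (j - 1)*(j - 5)
(2) = (y - 2)*(y^4 - y^3 - 16*y^2 - 20*y) = (y - 5)*(y - 2)*(y^3 + 4*y^2 + 4*y) = (y - 5)*(y - 2)*(y + 2)*(y^2 + 2*y) = y*(y - 5)*(y - 2)*(y + 2)*(y + 2)
(3) = (x - 3)*(x - 4)
(4) = (z - 3)*(z + 3)
(5) = (h - 1)*(h^2 + 3*h - 4) = (h - 1)^2*(h + 4)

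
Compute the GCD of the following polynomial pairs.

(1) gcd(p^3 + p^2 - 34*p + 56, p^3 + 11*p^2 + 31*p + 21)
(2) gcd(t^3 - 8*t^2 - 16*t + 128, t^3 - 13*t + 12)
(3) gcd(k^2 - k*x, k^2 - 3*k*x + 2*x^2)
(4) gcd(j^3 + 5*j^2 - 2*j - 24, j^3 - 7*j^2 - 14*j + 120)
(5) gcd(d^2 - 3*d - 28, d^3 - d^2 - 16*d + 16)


(1) = p + 7
(2) = gcd((t - 8)*(t - 4)*(t + 4), (t - 3)*(t - 1)*(t + 4)) = t + 4
(3) = gcd(k*(k - x), (k - 2*x)*(k - x)) = -k + x
(4) = j + 4
(5) = d + 4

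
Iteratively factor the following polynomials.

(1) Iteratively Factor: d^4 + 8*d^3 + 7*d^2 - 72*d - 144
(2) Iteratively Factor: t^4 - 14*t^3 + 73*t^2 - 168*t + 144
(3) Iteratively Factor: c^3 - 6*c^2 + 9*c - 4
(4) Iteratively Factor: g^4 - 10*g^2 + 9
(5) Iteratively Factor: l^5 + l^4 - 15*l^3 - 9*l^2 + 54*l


(1) = (d + 4)*(d^3 + 4*d^2 - 9*d - 36) = (d - 3)*(d + 4)*(d^2 + 7*d + 12) = (d - 3)*(d + 3)*(d + 4)*(d + 4)
(2) = (t - 4)*(t^3 - 10*t^2 + 33*t - 36) = (t - 4)*(t - 3)*(t^2 - 7*t + 12) = (t - 4)^2*(t - 3)*(t - 3)
(3) = (c - 4)*(c^2 - 2*c + 1) = (c - 4)*(c - 1)*(c - 1)
(4) = (g + 3)*(g^3 - 3*g^2 - g + 3) = (g + 1)*(g + 3)*(g^2 - 4*g + 3) = (g - 3)*(g + 1)*(g + 3)*(g - 1)
(5) = (l - 3)*(l^4 + 4*l^3 - 3*l^2 - 18*l) = l*(l - 3)*(l^3 + 4*l^2 - 3*l - 18) = l*(l - 3)*(l - 2)*(l^2 + 6*l + 9) = l*(l - 3)*(l - 2)*(l + 3)*(l + 3)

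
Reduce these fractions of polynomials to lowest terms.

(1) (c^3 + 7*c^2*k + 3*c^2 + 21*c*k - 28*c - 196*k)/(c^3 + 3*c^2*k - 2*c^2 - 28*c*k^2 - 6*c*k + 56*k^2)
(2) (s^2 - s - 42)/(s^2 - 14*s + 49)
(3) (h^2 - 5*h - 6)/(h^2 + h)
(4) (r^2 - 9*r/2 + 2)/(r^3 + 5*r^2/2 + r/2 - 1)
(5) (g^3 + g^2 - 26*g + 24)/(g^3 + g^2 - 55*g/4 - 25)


(1) = (c^2 + 3*c - 28)/(c^2 - 4*c*k - 2*c + 8*k)
(2) = (s + 6)/(s - 7)
(3) = (h - 6)/h
(4) = (r - 4)/(r^2 + 3*r + 2)
(5) = (4*g^2 + 20*g - 24)/(4*g^2 + 20*g + 25)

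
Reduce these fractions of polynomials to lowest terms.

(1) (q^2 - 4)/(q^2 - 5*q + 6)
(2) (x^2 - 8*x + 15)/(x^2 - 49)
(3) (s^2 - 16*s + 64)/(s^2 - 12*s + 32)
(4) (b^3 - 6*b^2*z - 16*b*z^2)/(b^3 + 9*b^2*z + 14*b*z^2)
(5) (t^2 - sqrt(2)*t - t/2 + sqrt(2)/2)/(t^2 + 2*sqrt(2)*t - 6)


(1) = (q + 2)/(q - 3)
(2) = (x^2 - 8*x + 15)/(x^2 - 49)
(3) = (s - 8)/(s - 4)
(4) = (b - 8*z)/(b + 7*z)
(5) = (2*t - 1)/(2*t + 6*sqrt(2))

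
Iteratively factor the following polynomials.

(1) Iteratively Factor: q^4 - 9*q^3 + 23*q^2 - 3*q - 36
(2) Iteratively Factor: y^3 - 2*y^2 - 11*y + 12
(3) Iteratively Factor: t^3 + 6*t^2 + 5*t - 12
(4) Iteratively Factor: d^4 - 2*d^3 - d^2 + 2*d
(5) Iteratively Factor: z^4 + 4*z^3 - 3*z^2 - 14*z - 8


(1) = (q - 4)*(q^3 - 5*q^2 + 3*q + 9) = (q - 4)*(q - 3)*(q^2 - 2*q - 3) = (q - 4)*(q - 3)^2*(q + 1)
(2) = (y + 3)*(y^2 - 5*y + 4) = (y - 4)*(y + 3)*(y - 1)
(3) = (t + 3)*(t^2 + 3*t - 4) = (t + 3)*(t + 4)*(t - 1)
(4) = (d - 1)*(d^3 - d^2 - 2*d) = (d - 1)*(d + 1)*(d^2 - 2*d) = (d - 2)*(d - 1)*(d + 1)*(d)
(5) = (z + 4)*(z^3 - 3*z - 2) = (z - 2)*(z + 4)*(z^2 + 2*z + 1) = (z - 2)*(z + 1)*(z + 4)*(z + 1)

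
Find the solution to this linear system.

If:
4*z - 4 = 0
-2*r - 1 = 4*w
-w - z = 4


Then:
r = 19/2
w = -5
z = 1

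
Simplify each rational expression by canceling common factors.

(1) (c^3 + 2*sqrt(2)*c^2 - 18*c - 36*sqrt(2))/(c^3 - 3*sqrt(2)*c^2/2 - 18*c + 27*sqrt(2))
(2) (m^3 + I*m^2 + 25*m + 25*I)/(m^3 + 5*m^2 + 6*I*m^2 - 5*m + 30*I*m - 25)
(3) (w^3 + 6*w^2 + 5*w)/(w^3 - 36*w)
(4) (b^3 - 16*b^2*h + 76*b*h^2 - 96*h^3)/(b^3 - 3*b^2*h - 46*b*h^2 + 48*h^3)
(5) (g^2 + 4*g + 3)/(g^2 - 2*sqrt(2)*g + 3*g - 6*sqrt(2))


(1) = (2*c + 4*sqrt(2))/(2*c - 3*sqrt(2))
(2) = (m - 5*I)/(m + 5)
(3) = (w^2 + 6*w + 5)/(w^2 - 36)
(4) = (b^2 - 8*b*h + 12*h^2)/(b^2 + 5*b*h - 6*h^2)
(5) = (g + 1)/(g - 2*sqrt(2))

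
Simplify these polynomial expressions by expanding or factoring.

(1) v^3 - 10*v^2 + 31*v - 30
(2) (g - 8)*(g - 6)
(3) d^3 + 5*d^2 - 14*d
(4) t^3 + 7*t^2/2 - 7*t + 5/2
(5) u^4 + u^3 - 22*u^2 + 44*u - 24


(1) = (v - 5)*(v - 3)*(v - 2)
(2) = g^2 - 14*g + 48
(3) = d*(d - 2)*(d + 7)
(4) = (t - 1)*(t - 1/2)*(t + 5)
(5) = (u - 2)^2*(u - 1)*(u + 6)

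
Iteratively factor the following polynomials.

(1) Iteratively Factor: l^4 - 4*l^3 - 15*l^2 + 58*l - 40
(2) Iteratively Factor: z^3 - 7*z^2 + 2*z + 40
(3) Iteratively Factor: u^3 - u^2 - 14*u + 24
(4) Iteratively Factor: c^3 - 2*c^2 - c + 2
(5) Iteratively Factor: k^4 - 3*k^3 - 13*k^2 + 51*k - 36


(1) = (l - 1)*(l^3 - 3*l^2 - 18*l + 40) = (l - 1)*(l + 4)*(l^2 - 7*l + 10) = (l - 5)*(l - 1)*(l + 4)*(l - 2)
(2) = (z + 2)*(z^2 - 9*z + 20) = (z - 5)*(z + 2)*(z - 4)
(3) = (u - 3)*(u^2 + 2*u - 8) = (u - 3)*(u - 2)*(u + 4)
(4) = (c - 2)*(c^2 - 1) = (c - 2)*(c + 1)*(c - 1)
(5) = (k - 1)*(k^3 - 2*k^2 - 15*k + 36) = (k - 3)*(k - 1)*(k^2 + k - 12) = (k - 3)^2*(k - 1)*(k + 4)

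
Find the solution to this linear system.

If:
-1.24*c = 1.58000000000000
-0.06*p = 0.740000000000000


Then:
c = -1.27
p = -12.33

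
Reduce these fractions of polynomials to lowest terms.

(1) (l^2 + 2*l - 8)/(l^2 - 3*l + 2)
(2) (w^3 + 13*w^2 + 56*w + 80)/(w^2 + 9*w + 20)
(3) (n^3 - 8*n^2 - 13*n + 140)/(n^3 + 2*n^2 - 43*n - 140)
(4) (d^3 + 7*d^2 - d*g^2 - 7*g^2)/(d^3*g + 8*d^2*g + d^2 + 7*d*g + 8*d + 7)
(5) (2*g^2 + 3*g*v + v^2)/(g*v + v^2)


(1) = (l + 4)/(l - 1)
(2) = w + 4
(3) = (n - 5)/(n + 5)
(4) = (d^2 - g^2)/(d^2*g + d*g + d + 1)
(5) = (2*g + v)/v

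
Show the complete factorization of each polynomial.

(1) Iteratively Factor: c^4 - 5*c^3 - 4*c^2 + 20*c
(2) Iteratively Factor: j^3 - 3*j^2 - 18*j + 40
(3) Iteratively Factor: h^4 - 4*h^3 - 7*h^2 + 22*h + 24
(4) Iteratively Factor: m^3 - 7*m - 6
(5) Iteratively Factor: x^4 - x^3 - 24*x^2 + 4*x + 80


(1) = (c)*(c^3 - 5*c^2 - 4*c + 20) = c*(c - 2)*(c^2 - 3*c - 10) = c*(c - 5)*(c - 2)*(c + 2)
(2) = (j - 5)*(j^2 + 2*j - 8) = (j - 5)*(j + 4)*(j - 2)
(3) = (h - 4)*(h^3 - 7*h - 6) = (h - 4)*(h + 2)*(h^2 - 2*h - 3) = (h - 4)*(h + 1)*(h + 2)*(h - 3)
(4) = (m + 2)*(m^2 - 2*m - 3) = (m - 3)*(m + 2)*(m + 1)
(5) = (x - 5)*(x^3 + 4*x^2 - 4*x - 16) = (x - 5)*(x + 4)*(x^2 - 4) = (x - 5)*(x + 2)*(x + 4)*(x - 2)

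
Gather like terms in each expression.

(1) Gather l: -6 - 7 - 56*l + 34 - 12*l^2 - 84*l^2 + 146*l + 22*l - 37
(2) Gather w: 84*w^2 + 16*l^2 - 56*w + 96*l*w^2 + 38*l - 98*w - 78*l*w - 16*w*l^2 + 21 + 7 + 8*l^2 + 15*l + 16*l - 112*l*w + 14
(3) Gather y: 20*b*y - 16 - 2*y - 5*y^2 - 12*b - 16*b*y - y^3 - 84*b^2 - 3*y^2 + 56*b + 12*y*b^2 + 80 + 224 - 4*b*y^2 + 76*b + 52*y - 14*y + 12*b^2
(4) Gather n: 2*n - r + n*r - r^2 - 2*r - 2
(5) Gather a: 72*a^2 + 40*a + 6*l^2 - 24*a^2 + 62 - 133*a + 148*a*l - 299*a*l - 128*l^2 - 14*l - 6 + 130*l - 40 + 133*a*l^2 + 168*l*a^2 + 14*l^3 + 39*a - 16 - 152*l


(1) = -96*l^2 + 112*l - 16
(2) = 24*l^2 + 69*l + w^2*(96*l + 84) + w*(-16*l^2 - 190*l - 154) + 42
(3) = -72*b^2 + 120*b - y^3 + y^2*(-4*b - 8) + y*(12*b^2 + 4*b + 36) + 288
(4) = n*(r + 2) - r^2 - 3*r - 2
(5) = a^2*(168*l + 48) + a*(133*l^2 - 151*l - 54) + 14*l^3 - 122*l^2 - 36*l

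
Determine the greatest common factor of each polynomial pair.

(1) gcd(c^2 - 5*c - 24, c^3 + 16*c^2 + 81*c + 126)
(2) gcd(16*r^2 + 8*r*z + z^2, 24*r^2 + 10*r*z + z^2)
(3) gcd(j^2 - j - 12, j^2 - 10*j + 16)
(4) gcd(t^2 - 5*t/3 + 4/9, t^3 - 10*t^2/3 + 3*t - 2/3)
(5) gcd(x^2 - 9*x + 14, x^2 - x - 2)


(1) = gcd((c - 8)*(c + 3), (c + 3)*(c + 6)*(c + 7)) = c + 3
(2) = gcd((4*r + z)^2, (4*r + z)*(6*r + z)) = 4*r + z
(3) = gcd((j - 4)*(j + 3), (j - 8)*(j - 2)) = 1
(4) = gcd((t - 4/3)*(t - 1/3), (t - 2)*(t - 1)*(t - 1/3)) = t - 1/3
(5) = gcd((x - 7)*(x - 2), (x - 2)*(x + 1)) = x - 2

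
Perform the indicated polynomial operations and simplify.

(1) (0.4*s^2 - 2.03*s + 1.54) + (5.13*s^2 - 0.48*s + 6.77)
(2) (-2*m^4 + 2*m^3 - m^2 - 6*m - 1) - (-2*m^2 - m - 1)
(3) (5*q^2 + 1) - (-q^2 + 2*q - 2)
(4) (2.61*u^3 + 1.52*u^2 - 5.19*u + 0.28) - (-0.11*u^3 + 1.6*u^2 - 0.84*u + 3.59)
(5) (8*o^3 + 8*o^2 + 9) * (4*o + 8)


(1) = 5.53*s^2 - 2.51*s + 8.31
(2) = -2*m^4 + 2*m^3 + m^2 - 5*m
(3) = 6*q^2 - 2*q + 3
(4) = 2.72*u^3 - 0.08*u^2 - 4.35*u - 3.31
(5) = 32*o^4 + 96*o^3 + 64*o^2 + 36*o + 72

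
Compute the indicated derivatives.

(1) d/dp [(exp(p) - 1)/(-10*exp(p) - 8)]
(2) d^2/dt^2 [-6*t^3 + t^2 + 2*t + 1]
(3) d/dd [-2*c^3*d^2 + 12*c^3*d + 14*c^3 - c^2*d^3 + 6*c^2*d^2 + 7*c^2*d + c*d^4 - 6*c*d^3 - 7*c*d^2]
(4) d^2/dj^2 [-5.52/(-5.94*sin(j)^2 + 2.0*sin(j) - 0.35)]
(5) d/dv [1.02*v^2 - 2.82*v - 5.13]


(1) = -9*exp(p)/(2*(5*exp(p) + 4)^2)
(2) = 2 - 36*t
(3) = c*(-4*c^2*d + 12*c^2 - 3*c*d^2 + 12*c*d + 7*c + 4*d^3 - 18*d^2 - 14*d)
(4) = (-779.061888*sin(j)^4 + 196.7328*sin(j)^3 + 1192.417152*sin(j)^2 - 397.3296*sin(j) + 21.20784)/(5.94*sin(j)^2 - 2.0*sin(j) + 0.35)^3
(5) = 2.04*v - 2.82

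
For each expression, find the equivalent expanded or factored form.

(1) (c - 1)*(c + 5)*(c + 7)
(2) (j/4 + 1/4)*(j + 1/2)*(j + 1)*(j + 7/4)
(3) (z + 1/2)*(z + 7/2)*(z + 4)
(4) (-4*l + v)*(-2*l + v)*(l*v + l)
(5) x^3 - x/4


(1) = c^3 + 11*c^2 + 23*c - 35
(2) = j^4/4 + 17*j^3/16 + 51*j^2/32 + j + 7/32
(3) = z^3 + 8*z^2 + 71*z/4 + 7
(4) = 8*l^3*v + 8*l^3 - 6*l^2*v^2 - 6*l^2*v + l*v^3 + l*v^2
(5) = x*(x - 1/2)*(x + 1/2)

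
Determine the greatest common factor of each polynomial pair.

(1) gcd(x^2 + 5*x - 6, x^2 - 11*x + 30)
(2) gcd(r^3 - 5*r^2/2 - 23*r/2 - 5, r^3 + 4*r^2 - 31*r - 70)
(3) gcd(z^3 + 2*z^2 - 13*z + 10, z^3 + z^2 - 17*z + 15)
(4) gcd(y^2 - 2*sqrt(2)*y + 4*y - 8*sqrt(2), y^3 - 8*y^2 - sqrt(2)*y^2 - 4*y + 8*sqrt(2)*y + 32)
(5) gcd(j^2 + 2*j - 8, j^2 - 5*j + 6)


(1) = gcd((x - 1)*(x + 6), (x - 6)*(x - 5)) = 1
(2) = gcd((r - 5)*(r + 1/2)*(r + 2), (r - 5)*(r + 2)*(r + 7)) = r^2 - 3*r - 10
(3) = gcd((z - 2)*(z - 1)*(z + 5), (z - 3)*(z - 1)*(z + 5)) = z^2 + 4*z - 5
(4) = gcd((y + 4)*(y - 2*sqrt(2)), (y - 8)*(y - 2*sqrt(2))*(y + sqrt(2))) = y - 2*sqrt(2)
(5) = gcd((j - 2)*(j + 4), (j - 3)*(j - 2)) = j - 2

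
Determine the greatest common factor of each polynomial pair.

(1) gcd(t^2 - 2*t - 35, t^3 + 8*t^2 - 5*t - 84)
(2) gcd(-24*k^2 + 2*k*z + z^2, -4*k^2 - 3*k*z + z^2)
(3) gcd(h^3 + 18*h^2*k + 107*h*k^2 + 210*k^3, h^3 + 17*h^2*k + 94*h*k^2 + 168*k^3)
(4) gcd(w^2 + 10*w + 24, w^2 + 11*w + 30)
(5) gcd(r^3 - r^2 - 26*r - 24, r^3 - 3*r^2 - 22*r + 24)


(1) = gcd((t - 7)*(t + 5), (t - 3)*(t + 4)*(t + 7)) = 1
(2) = -4*k + z
(3) = h^2 + 13*h*k + 42*k^2
(4) = gcd((w + 4)*(w + 6), (w + 5)*(w + 6)) = w + 6
(5) = r^2 - 2*r - 24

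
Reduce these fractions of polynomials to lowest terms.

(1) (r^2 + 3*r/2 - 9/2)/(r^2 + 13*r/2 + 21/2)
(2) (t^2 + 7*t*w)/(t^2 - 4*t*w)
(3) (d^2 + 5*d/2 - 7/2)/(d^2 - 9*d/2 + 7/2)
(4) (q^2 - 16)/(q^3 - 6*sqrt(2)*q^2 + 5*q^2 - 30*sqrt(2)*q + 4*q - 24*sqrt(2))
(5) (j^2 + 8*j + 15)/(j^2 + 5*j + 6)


(1) = (2*r - 3)/(2*r + 7)
(2) = (t + 7*w)/(t - 4*w)
(3) = (2*d + 7)/(2*d - 7)
(4) = (q - 4)/(q^2 + q*(1 - 6*sqrt(2)) - 6*sqrt(2))
(5) = (j + 5)/(j + 2)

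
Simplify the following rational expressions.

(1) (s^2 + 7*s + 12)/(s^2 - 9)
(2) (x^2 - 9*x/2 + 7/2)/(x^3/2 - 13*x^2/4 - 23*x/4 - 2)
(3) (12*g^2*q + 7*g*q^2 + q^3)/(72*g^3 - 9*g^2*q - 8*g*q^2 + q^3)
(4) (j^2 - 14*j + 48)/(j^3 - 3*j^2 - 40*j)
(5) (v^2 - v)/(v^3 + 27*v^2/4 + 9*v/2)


(1) = (s + 4)/(s - 3)
(2) = (4*x^2 - 18*x + 14)/(2*x^3 - 13*x^2 - 23*x - 8)
(3) = (4*g*q + q^2)/(24*g^2 - 11*g*q + q^2)
(4) = (j - 6)/(j^2 + 5*j)
(5) = (4*v - 4)/(4*v^2 + 27*v + 18)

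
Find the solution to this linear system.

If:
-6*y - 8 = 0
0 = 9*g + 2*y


Then:
g = 8/27
y = -4/3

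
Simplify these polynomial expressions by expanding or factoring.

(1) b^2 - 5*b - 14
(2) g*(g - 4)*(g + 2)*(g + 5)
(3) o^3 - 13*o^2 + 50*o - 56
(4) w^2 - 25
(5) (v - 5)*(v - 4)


(1) = (b - 7)*(b + 2)
(2) = g^4 + 3*g^3 - 18*g^2 - 40*g
(3) = (o - 7)*(o - 4)*(o - 2)
(4) = (w - 5)*(w + 5)
(5) = v^2 - 9*v + 20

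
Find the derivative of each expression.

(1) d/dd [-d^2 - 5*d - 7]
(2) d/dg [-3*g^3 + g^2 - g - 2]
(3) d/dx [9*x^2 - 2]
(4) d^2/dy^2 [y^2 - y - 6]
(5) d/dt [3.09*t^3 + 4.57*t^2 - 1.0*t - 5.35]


(1) = -2*d - 5
(2) = -9*g^2 + 2*g - 1
(3) = 18*x
(4) = 2
(5) = 9.27*t^2 + 9.14*t - 1.0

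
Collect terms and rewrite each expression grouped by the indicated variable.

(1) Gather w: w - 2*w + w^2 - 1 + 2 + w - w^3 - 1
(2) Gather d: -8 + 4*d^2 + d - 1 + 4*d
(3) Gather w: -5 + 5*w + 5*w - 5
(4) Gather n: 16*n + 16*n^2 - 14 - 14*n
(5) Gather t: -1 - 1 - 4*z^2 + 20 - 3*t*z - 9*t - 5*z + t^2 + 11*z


(1) = -w^3 + w^2
(2) = 4*d^2 + 5*d - 9
(3) = 10*w - 10
(4) = 16*n^2 + 2*n - 14
(5) = t^2 + t*(-3*z - 9) - 4*z^2 + 6*z + 18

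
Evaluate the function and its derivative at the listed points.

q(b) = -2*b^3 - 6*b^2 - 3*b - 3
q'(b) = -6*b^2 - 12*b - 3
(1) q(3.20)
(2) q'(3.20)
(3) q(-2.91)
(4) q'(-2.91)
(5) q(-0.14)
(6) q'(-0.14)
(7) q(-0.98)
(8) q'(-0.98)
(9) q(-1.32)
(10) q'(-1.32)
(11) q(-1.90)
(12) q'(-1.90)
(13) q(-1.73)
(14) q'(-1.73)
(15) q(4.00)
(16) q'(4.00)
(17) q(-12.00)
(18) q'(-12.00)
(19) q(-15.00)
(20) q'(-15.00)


(1) = -139.58
(2) = -102.84
(3) = 4.21
(4) = -18.89
(5) = -2.69
(6) = -1.44
(7) = -3.94
(8) = 3.00
(9) = -4.89
(10) = 2.39
(11) = -5.24
(12) = -1.86
(13) = -5.41
(14) = -0.20
(15) = -239.00
(16) = -147.00
(17) = 2625.00
(18) = -723.00
(19) = 5442.00
(20) = -1173.00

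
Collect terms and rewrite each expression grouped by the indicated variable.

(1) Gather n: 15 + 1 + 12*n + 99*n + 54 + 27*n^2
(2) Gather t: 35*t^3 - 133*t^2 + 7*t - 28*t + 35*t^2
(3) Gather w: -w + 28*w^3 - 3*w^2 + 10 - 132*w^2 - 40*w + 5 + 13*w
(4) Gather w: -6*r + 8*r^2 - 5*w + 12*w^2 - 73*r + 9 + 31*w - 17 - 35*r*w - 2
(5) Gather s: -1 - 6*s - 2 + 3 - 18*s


(1) = 27*n^2 + 111*n + 70
(2) = 35*t^3 - 98*t^2 - 21*t
(3) = 28*w^3 - 135*w^2 - 28*w + 15
(4) = 8*r^2 - 79*r + 12*w^2 + w*(26 - 35*r) - 10
(5) = -24*s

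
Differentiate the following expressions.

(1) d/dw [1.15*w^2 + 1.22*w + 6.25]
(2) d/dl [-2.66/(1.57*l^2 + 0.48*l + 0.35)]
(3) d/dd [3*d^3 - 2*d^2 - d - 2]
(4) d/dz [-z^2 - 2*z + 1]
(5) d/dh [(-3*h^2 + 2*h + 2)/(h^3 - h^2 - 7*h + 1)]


(1) = 2.3*w + 1.22
(2) = (8.3524*l + 1.2768)/(1.57*l^2 + 0.48*l + 0.35)^2
(3) = 9*d^2 - 4*d - 1
(4) = -2*z - 2
(5) = (3*h^4 - 4*h^3 + 17*h^2 - 2*h + 16)/(h^6 - 2*h^5 - 13*h^4 + 16*h^3 + 47*h^2 - 14*h + 1)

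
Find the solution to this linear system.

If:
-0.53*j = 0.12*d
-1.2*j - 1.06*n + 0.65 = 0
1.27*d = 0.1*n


Then:
d = 0.05
j = -0.01
n = 0.63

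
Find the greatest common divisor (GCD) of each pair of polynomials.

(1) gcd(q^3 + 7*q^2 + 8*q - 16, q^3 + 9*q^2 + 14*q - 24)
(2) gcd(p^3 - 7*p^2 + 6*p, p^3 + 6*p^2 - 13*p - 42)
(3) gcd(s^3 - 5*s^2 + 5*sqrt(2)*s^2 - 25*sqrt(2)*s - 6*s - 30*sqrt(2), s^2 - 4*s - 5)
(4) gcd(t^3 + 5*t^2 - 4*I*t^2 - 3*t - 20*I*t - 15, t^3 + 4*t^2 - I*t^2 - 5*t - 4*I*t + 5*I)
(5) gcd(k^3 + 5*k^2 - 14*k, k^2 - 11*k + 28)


(1) = gcd((q - 1)*(q + 4)^2, (q - 1)*(q + 4)*(q + 6)) = q^2 + 3*q - 4
(2) = 1
(3) = s + 1
(4) = gcd((t + 5)*(t - 3*I)*(t - I), (t - 1)*(t + 5)*(t - I)) = t^2 + t*(5 - I) - 5*I
(5) = gcd(k*(k - 2)*(k + 7), (k - 7)*(k - 4)) = 1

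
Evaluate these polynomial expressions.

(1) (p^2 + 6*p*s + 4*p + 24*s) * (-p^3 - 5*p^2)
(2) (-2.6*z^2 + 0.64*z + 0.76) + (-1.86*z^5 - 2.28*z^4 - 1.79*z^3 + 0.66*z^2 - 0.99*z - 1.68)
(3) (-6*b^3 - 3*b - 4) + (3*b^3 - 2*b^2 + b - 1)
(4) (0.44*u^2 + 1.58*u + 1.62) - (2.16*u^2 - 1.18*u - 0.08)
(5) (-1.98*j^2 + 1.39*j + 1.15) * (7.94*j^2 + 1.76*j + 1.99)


(1) = -p^5 - 6*p^4*s - 9*p^4 - 54*p^3*s - 20*p^3 - 120*p^2*s
(2) = -1.86*z^5 - 2.28*z^4 - 1.79*z^3 - 1.94*z^2 - 0.35*z - 0.92
(3) = -3*b^3 - 2*b^2 - 2*b - 5
(4) = -1.72*u^2 + 2.76*u + 1.7
(5) = -15.7212*j^4 + 7.5518*j^3 + 7.6372*j^2 + 4.7901*j + 2.2885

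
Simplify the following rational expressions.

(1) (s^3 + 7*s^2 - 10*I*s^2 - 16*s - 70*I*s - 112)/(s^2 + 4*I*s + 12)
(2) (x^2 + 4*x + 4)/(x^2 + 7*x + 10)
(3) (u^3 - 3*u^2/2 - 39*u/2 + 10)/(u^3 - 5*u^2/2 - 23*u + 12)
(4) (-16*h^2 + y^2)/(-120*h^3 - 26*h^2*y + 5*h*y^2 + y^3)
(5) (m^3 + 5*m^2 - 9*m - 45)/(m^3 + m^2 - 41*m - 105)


(1) = (s^2 + s*(7 - 8*I) - 56*I)/(s + 6*I)
(2) = (x + 2)/(x + 5)
(3) = (u - 5)/(u - 6)
(4) = (-4*h + y)/(-30*h^2 + h*y + y^2)
(5) = (m - 3)/(m - 7)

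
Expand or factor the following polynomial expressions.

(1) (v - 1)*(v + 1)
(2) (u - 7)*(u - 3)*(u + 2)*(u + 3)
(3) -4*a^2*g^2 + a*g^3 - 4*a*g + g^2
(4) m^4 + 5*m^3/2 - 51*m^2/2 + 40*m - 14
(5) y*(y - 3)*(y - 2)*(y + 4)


(1) = v^2 - 1
(2) = u^4 - 5*u^3 - 23*u^2 + 45*u + 126
(3) = g*(-4*a + g)*(a*g + 1)
(4) = (m - 2)^2*(m - 1/2)*(m + 7)
(5) = y^4 - y^3 - 14*y^2 + 24*y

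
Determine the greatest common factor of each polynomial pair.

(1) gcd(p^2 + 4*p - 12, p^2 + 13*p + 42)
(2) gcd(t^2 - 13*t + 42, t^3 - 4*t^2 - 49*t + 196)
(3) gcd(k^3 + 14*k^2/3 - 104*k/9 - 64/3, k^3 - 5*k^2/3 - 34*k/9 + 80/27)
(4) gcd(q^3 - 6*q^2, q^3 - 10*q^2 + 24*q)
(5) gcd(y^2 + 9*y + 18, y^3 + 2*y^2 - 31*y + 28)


(1) = p + 6
(2) = gcd((t - 7)*(t - 6), (t - 7)*(t - 4)*(t + 7)) = t - 7
(3) = k - 8/3
(4) = gcd(q^2*(q - 6), q*(q - 6)*(q - 4)) = q^2 - 6*q
(5) = 1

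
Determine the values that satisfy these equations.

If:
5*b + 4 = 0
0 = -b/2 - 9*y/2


Then:
b = -4/5
y = 4/45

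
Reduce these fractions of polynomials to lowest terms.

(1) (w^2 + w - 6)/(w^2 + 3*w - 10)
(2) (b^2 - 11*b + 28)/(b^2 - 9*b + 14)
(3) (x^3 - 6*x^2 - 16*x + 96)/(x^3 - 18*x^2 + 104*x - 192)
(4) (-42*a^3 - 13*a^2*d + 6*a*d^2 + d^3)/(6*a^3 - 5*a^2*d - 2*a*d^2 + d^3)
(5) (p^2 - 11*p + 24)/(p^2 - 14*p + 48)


(1) = (w + 3)/(w + 5)
(2) = (b - 4)/(b - 2)
(3) = (x + 4)/(x - 8)
(4) = (-7*a - d)/(a - d)
(5) = (p - 3)/(p - 6)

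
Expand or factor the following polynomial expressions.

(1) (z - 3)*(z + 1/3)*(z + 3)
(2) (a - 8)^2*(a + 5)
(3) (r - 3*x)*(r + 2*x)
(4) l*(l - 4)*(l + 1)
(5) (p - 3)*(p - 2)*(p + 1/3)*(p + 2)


(1) = z^3 + z^2/3 - 9*z - 3
(2) = a^3 - 11*a^2 - 16*a + 320
(3) = r^2 - r*x - 6*x^2
(4) = l^3 - 3*l^2 - 4*l
(5) = p^4 - 8*p^3/3 - 5*p^2 + 32*p/3 + 4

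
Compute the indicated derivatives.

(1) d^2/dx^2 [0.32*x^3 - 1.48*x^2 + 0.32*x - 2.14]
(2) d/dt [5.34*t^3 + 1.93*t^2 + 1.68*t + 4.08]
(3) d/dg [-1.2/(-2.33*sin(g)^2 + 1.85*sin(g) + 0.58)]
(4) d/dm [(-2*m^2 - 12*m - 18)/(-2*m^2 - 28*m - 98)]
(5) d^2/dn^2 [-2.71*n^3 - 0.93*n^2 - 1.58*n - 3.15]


(1) = 1.92*x - 2.96
(2) = 16.02*t^2 + 3.86*t + 1.68
(3) = (2.22 - 5.592*sin(g))*cos(g)/(-2.33*sin(g)^2 + 1.85*sin(g) + 0.58)^2
(4) = 8*(m + 3)/(m^3 + 21*m^2 + 147*m + 343)
(5) = -16.26*n - 1.86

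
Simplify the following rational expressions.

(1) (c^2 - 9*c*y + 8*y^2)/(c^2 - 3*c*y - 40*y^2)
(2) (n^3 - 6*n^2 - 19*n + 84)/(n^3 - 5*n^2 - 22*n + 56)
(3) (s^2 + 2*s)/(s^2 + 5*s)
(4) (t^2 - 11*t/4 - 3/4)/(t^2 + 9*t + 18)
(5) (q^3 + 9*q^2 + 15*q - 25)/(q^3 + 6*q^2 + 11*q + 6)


(1) = (c - y)/(c + 5*y)
(2) = (n - 3)/(n - 2)
(3) = (s + 2)/(s + 5)
(4) = (4*t^2 - 11*t - 3)/(4*t^2 + 36*t + 72)
(5) = (q^3 + 9*q^2 + 15*q - 25)/(q^3 + 6*q^2 + 11*q + 6)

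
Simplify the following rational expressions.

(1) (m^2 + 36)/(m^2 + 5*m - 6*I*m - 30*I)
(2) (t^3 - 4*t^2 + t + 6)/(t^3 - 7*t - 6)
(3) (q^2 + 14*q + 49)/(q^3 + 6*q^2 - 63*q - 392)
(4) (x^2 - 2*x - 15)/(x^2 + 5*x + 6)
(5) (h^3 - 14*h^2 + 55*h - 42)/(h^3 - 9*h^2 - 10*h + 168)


(1) = (m + 6*I)/(m + 5)
(2) = (t - 2)/(t + 2)
(3) = 1/(q - 8)
(4) = (x - 5)/(x + 2)
(5) = (h - 1)/(h + 4)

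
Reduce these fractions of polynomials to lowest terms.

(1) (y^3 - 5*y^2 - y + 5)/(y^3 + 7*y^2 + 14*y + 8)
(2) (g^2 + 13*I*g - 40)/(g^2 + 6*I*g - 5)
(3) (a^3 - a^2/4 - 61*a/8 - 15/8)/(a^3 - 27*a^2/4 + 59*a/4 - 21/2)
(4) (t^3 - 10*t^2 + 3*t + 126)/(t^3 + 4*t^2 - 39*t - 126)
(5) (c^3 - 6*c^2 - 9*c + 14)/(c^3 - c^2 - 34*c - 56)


(1) = (y^2 - 6*y + 5)/(y^2 + 6*y + 8)
(2) = (g + 8*I)/(g + I)
(3) = (8*a^2 + 22*a + 5)/(8*a^2 - 30*a + 28)
(4) = (t - 7)/(t + 7)
(5) = (c - 1)/(c + 4)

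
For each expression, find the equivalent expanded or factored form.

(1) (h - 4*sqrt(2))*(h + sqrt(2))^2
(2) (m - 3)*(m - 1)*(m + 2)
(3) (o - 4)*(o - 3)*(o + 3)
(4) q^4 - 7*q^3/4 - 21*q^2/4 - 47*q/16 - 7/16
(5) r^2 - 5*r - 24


(1) = h^3 - 2*sqrt(2)*h^2 - 14*h - 8*sqrt(2)
(2) = m^3 - 2*m^2 - 5*m + 6
(3) = o^3 - 4*o^2 - 9*o + 36
(4) = (q - 7/2)*(q + 1/4)*(q + 1/2)*(q + 1)
(5) = (r - 8)*(r + 3)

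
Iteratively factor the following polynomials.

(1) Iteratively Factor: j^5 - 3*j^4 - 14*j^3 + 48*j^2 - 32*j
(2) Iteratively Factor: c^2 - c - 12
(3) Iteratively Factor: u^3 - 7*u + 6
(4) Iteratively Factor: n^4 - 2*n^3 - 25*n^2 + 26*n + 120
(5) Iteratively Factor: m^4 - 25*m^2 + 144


(1) = (j - 2)*(j^4 - j^3 - 16*j^2 + 16*j) = (j - 4)*(j - 2)*(j^3 + 3*j^2 - 4*j) = (j - 4)*(j - 2)*(j - 1)*(j^2 + 4*j) = (j - 4)*(j - 2)*(j - 1)*(j + 4)*(j)
(2) = (c + 3)*(c - 4)
(3) = (u - 2)*(u^2 + 2*u - 3) = (u - 2)*(u + 3)*(u - 1)
(4) = (n + 2)*(n^3 - 4*n^2 - 17*n + 60) = (n - 5)*(n + 2)*(n^2 + n - 12) = (n - 5)*(n - 3)*(n + 2)*(n + 4)
(5) = (m + 3)*(m^3 - 3*m^2 - 16*m + 48) = (m + 3)*(m + 4)*(m^2 - 7*m + 12) = (m - 4)*(m + 3)*(m + 4)*(m - 3)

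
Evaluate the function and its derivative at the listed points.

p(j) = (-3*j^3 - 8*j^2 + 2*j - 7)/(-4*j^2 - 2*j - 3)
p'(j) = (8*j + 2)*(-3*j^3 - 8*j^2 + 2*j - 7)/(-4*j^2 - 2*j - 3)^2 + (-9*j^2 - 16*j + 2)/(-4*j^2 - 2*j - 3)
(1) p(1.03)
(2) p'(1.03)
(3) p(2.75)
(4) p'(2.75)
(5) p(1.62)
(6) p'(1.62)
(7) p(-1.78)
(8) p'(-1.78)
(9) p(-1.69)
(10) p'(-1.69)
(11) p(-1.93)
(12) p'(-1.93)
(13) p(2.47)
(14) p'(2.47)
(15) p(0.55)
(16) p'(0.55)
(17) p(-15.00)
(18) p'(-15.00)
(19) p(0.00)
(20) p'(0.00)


(1) = 1.80
(2) = 0.61
(3) = 3.21
(4) = 0.85
(5) = 2.24
(6) = 0.84
(7) = 1.57
(8) = 1.42
(9) = 1.70
(10) = 1.47
(11) = 1.36
(12) = 1.35
(13) = 2.97
(14) = 0.86
(15) = 1.66
(16) = -0.21
(17) = -9.49
(18) = 0.76
(19) = 2.33
(20) = -2.22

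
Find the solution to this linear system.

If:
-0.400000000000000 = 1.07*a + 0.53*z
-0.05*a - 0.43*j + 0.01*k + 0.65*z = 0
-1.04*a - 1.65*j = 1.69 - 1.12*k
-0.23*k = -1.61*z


Then:
a = -0.50
j = 0.48
k = 1.75
z = 0.25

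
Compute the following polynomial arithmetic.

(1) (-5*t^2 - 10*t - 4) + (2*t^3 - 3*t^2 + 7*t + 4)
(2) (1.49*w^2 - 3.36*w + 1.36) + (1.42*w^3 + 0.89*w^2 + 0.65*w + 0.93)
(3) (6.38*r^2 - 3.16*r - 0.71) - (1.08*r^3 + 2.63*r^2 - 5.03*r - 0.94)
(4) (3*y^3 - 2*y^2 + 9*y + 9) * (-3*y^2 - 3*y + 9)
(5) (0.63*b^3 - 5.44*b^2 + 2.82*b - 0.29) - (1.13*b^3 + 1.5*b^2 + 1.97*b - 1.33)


(1) = 2*t^3 - 8*t^2 - 3*t
(2) = 1.42*w^3 + 2.38*w^2 - 2.71*w + 2.29
(3) = -1.08*r^3 + 3.75*r^2 + 1.87*r + 0.23
(4) = -9*y^5 - 3*y^4 + 6*y^3 - 72*y^2 + 54*y + 81
(5) = -0.5*b^3 - 6.94*b^2 + 0.85*b + 1.04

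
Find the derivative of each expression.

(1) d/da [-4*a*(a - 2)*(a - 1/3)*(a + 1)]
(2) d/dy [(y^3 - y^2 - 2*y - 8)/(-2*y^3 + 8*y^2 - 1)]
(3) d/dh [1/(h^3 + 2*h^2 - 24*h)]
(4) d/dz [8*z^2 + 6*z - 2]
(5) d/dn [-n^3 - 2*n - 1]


(1) = -16*a^3 + 16*a^2 + 40*a/3 - 8/3
(2) = (6*y^4 - 8*y^3 - 35*y^2 + 130*y + 2)/(4*y^6 - 32*y^5 + 64*y^4 + 4*y^3 - 16*y^2 + 1)
(3) = (-3*h^2 - 4*h + 24)/(h^2*(h^2 + 2*h - 24)^2)
(4) = 16*z + 6
(5) = -3*n^2 - 2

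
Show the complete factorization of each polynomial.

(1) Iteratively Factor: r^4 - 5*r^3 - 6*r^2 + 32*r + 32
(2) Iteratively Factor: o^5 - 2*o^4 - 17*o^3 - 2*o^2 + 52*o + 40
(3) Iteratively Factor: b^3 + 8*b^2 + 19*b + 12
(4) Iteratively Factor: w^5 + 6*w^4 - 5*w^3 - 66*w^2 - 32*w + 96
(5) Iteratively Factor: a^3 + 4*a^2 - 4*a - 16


(1) = (r - 4)*(r^3 - r^2 - 10*r - 8) = (r - 4)^2*(r^2 + 3*r + 2) = (r - 4)^2*(r + 2)*(r + 1)
(2) = (o - 5)*(o^4 + 3*o^3 - 2*o^2 - 12*o - 8) = (o - 5)*(o - 2)*(o^3 + 5*o^2 + 8*o + 4) = (o - 5)*(o - 2)*(o + 1)*(o^2 + 4*o + 4) = (o - 5)*(o - 2)*(o + 1)*(o + 2)*(o + 2)
(3) = (b + 1)*(b^2 + 7*b + 12) = (b + 1)*(b + 3)*(b + 4)
(4) = (w - 1)*(w^4 + 7*w^3 + 2*w^2 - 64*w - 96) = (w - 1)*(w + 2)*(w^3 + 5*w^2 - 8*w - 48) = (w - 1)*(w + 2)*(w + 4)*(w^2 + w - 12) = (w - 3)*(w - 1)*(w + 2)*(w + 4)*(w + 4)
(5) = (a + 4)*(a^2 - 4) = (a + 2)*(a + 4)*(a - 2)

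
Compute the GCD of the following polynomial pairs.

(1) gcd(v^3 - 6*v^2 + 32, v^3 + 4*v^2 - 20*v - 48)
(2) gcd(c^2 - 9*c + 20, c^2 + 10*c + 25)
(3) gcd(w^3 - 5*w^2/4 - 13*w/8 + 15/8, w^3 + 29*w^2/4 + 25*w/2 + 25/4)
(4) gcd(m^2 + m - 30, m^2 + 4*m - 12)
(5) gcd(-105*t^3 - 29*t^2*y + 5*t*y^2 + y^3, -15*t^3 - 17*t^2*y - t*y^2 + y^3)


(1) = v^2 - 2*v - 8
(2) = gcd((c - 5)*(c - 4), (c + 5)^2) = 1
(3) = gcd((w - 3/2)*(w - 1)*(w + 5/4), (w + 1)*(w + 5/4)*(w + 5)) = w + 5/4
(4) = gcd((m - 5)*(m + 6), (m - 2)*(m + 6)) = m + 6
(5) = -15*t^2 - 2*t*y + y^2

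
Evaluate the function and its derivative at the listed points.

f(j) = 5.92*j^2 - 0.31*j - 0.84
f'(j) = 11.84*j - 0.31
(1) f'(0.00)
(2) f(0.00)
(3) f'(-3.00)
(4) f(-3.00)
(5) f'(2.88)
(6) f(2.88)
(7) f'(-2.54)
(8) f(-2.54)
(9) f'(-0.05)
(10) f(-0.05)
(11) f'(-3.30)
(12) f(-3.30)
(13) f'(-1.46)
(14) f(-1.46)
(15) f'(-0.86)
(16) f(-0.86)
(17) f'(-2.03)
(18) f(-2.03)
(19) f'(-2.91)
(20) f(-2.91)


(1) = -0.31
(2) = -0.84
(3) = -35.83
(4) = 53.37
(5) = 33.79
(6) = 47.37
(7) = -30.38
(8) = 38.14
(9) = -0.90
(10) = -0.81
(11) = -39.38
(12) = 64.65
(13) = -17.60
(14) = 12.23
(15) = -10.49
(16) = 3.81
(17) = -24.35
(18) = 24.19
(19) = -34.76
(20) = 50.19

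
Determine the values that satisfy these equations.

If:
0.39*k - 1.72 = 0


Then:
k = 4.41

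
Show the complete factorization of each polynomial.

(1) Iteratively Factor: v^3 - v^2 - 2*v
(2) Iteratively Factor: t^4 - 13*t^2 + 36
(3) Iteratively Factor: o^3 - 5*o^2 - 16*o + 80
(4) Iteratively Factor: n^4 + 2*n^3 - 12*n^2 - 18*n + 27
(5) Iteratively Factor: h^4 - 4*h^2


(1) = (v + 1)*(v^2 - 2*v) = v*(v + 1)*(v - 2)
(2) = (t - 3)*(t^3 + 3*t^2 - 4*t - 12) = (t - 3)*(t + 2)*(t^2 + t - 6) = (t - 3)*(t + 2)*(t + 3)*(t - 2)
(3) = (o - 4)*(o^2 - o - 20) = (o - 4)*(o + 4)*(o - 5)
(4) = (n - 1)*(n^3 + 3*n^2 - 9*n - 27) = (n - 1)*(n + 3)*(n^2 - 9) = (n - 1)*(n + 3)^2*(n - 3)
(5) = (h + 2)*(h^3 - 2*h^2) = h*(h + 2)*(h^2 - 2*h) = h*(h - 2)*(h + 2)*(h)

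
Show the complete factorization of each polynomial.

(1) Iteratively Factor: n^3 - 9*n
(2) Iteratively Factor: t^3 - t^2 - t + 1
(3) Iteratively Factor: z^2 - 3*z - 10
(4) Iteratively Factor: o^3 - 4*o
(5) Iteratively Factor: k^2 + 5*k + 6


(1) = (n)*(n^2 - 9) = n*(n - 3)*(n + 3)
(2) = (t + 1)*(t^2 - 2*t + 1) = (t - 1)*(t + 1)*(t - 1)
(3) = (z + 2)*(z - 5)
(4) = (o - 2)*(o^2 + 2*o) = (o - 2)*(o + 2)*(o)
(5) = (k + 3)*(k + 2)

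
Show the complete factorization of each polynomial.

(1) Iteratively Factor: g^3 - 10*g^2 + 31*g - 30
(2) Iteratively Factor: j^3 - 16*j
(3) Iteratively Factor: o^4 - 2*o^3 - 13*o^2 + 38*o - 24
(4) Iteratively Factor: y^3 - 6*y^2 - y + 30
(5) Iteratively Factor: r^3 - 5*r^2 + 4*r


(1) = (g - 5)*(g^2 - 5*g + 6) = (g - 5)*(g - 2)*(g - 3)
(2) = (j + 4)*(j^2 - 4*j) = j*(j + 4)*(j - 4)
(3) = (o - 1)*(o^3 - o^2 - 14*o + 24) = (o - 1)*(o + 4)*(o^2 - 5*o + 6) = (o - 2)*(o - 1)*(o + 4)*(o - 3)
(4) = (y + 2)*(y^2 - 8*y + 15) = (y - 5)*(y + 2)*(y - 3)
(5) = (r)*(r^2 - 5*r + 4) = r*(r - 4)*(r - 1)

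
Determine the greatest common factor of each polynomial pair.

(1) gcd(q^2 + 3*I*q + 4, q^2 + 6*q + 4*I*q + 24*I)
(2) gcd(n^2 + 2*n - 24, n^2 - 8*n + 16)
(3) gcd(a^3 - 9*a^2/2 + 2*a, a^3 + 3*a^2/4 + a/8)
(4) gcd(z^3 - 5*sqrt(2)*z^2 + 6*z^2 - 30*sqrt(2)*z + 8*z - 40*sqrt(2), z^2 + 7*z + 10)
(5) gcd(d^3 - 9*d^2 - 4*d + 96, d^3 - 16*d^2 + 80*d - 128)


(1) = gcd((q - I)*(q + 4*I), (q + 6)*(q + 4*I)) = q + 4*I
(2) = n - 4
(3) = a
(4) = gcd((z + 2)*(z + 4)*(z - 5*sqrt(2)), (z + 2)*(z + 5)) = z + 2
(5) = d^2 - 12*d + 32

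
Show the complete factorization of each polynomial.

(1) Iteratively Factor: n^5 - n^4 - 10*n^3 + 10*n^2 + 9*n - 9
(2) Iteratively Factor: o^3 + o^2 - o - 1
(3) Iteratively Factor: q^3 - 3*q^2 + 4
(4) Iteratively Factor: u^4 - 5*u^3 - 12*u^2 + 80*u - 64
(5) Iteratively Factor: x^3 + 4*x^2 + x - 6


(1) = (n - 1)*(n^4 - 10*n^2 + 9) = (n - 1)*(n + 3)*(n^3 - 3*n^2 - n + 3) = (n - 1)^2*(n + 3)*(n^2 - 2*n - 3) = (n - 3)*(n - 1)^2*(n + 3)*(n + 1)
(2) = (o + 1)*(o^2 - 1) = (o + 1)^2*(o - 1)
(3) = (q + 1)*(q^2 - 4*q + 4) = (q - 2)*(q + 1)*(q - 2)
(4) = (u - 4)*(u^3 - u^2 - 16*u + 16) = (u - 4)^2*(u^2 + 3*u - 4) = (u - 4)^2*(u - 1)*(u + 4)
(5) = (x + 3)*(x^2 + x - 2) = (x + 2)*(x + 3)*(x - 1)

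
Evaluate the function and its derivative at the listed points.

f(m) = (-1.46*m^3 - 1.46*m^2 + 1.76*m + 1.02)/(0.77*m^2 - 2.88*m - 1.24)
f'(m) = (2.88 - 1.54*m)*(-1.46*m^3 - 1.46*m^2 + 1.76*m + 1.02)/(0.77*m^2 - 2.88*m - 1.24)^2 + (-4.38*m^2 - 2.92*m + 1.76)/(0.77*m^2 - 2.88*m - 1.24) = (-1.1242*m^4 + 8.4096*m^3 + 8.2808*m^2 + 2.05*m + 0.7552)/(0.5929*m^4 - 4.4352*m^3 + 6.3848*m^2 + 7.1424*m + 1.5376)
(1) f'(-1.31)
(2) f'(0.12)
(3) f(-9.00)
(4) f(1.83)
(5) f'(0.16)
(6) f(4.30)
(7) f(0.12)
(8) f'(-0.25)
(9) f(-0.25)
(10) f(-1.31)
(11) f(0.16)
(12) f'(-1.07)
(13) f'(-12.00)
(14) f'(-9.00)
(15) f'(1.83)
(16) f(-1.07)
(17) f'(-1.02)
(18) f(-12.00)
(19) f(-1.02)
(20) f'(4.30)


(1) = -0.67
(2) = 0.46
(3) = 10.70
(4) = 2.44
(5) = 0.47
(6) = -219.29
(7) = -0.77
(8) = 2.80
(9) = -1.08
(10) = -0.13
(11) = -0.75
(12) = -0.50
(13) = -1.76
(14) = -1.70
(15) = 4.60
(16) = -0.27
(17) = -0.46
(18) = 15.90
(19) = -0.30
(20) = 1188.30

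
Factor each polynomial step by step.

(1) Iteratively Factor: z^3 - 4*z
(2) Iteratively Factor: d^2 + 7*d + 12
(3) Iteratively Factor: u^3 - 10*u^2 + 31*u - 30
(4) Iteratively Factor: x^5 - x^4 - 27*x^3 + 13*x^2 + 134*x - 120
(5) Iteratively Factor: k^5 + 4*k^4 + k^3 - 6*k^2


(1) = (z + 2)*(z^2 - 2*z) = (z - 2)*(z + 2)*(z)
(2) = (d + 3)*(d + 4)
(3) = (u - 2)*(u^2 - 8*u + 15) = (u - 5)*(u - 2)*(u - 3)
(4) = (x - 5)*(x^4 + 4*x^3 - 7*x^2 - 22*x + 24) = (x - 5)*(x - 2)*(x^3 + 6*x^2 + 5*x - 12) = (x - 5)*(x - 2)*(x - 1)*(x^2 + 7*x + 12) = (x - 5)*(x - 2)*(x - 1)*(x + 4)*(x + 3)
(5) = (k + 3)*(k^4 + k^3 - 2*k^2) = k*(k + 3)*(k^3 + k^2 - 2*k) = k^2*(k + 3)*(k^2 + k - 2) = k^2*(k + 2)*(k + 3)*(k - 1)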